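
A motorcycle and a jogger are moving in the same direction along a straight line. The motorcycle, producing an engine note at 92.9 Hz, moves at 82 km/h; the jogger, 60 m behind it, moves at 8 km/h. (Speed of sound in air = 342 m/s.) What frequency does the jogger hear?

88 Hz

82 km/h = 22.78 m/s; 8 km/h = 2.222 m/s.
The jogger is behind, so the motorcycle is moving away from it while the jogger is moving toward the motorcycle.
General Doppler shift: f' = f · (v + v_o)/(v + v_s).
f' = 92.9 × (342 + 2.222)/(342 + 22.78) = 92.9 × 344.22/364.78 ≈ 88 Hz.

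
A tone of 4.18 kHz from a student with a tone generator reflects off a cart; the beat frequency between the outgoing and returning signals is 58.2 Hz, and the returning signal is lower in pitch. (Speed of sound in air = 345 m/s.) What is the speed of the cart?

2.42 m/s

Double Doppler shift off a moving reflector: f₂ = f₀ · (v + u)/(v − u) (u > 0 toward emitter).
Returning signal is lower, so f₂ = f₀ − Δf = 4180 − 58.2 = 4121.8 Hz.
Rearranging, u = v · (f₂ − f₀)/(f₂ + f₀) = 345 × -58.2/8301.8 ≈ -2.42 m/s.
So the cart is moving at 2.42 m/s away from the emitter.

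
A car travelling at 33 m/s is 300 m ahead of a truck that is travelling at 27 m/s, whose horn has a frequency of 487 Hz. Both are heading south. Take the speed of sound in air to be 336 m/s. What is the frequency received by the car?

The car is ahead, so the truck is moving toward it while the car is moving away from the truck.
Both move, so f' = f · (v − v_o)/(v − v_s).
f' = 487 × (336 − 33)/(336 − 27) = 487 × 303/309 ≈ 478 Hz.

478 Hz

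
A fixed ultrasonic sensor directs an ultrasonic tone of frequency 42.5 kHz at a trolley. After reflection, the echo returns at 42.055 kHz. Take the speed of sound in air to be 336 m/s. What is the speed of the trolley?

1.77 m/s

Double Doppler shift off a moving reflector: f₂ = f₀ · (v + u)/(v − u) (u > 0 toward emitter).
Rearranging, u = v · (f₂ − f₀)/(f₂ + f₀) = 336 × -0.445/84.555 ≈ -1.77 m/s.
So the trolley is moving at 1.77 m/s away from the emitter.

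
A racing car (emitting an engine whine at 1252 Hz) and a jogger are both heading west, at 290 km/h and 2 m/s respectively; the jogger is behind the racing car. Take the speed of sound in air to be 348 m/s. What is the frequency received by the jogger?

1023 Hz

290 km/h = 80.56 m/s.
The jogger is behind, so the racing car is moving away from it while the jogger is moving toward the racing car.
Both move, so f' = f · (v + v_o)/(v + v_s).
f' = 1252 × (348 + 2)/(348 + 80.56) = 1252 × 350/428.56 ≈ 1023 Hz.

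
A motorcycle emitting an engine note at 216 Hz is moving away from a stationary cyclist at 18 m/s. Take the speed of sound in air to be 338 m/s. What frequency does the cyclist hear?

205 Hz

With the source moving away from a stationary observer, f' = f · v/(v + v_s).
f' = 216 × 338/(338 + 18) = 216 × 338/356 ≈ 205 Hz.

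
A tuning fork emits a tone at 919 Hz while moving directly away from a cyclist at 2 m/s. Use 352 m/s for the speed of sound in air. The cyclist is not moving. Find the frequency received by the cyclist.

914 Hz

Only the source moves, away from the listener, so f' = f · v/(v + v_s).
f' = 919 × 352/(352 + 2) = 919 × 352/354 ≈ 914 Hz.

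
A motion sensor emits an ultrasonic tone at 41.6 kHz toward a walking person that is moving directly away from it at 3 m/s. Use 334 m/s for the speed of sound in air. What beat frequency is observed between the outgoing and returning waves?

741 Hz

At the walking person (a moving observer), f₁ = f₀ · (v − u)/v = 41.6 × 331/334 ≈ 41.226 kHz.
The reflection then acts as a moving source: f₂ = f₁ · v/(v + u) ≈ 40.859 kHz.
Beat frequency (with f₀ = 41600 Hz): |f₂ − f₀| = 2u·f₀/(v + u) = 2 × 3 × 41600/337 ≈ 741 Hz.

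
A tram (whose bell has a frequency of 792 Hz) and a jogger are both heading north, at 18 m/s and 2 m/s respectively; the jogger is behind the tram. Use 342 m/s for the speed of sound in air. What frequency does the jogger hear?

The jogger is behind, so the tram is moving away from it while the jogger is moving toward the tram.
General Doppler shift: f' = f · (v + v_o)/(v + v_s).
f' = 792 × (342 + 2)/(342 + 18) = 792 × 344/360 ≈ 757 Hz.

757 Hz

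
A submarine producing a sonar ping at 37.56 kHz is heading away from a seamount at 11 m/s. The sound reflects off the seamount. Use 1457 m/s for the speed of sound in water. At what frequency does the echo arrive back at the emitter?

The seamount receives the sound from a moving source: f₁ = f₀ · v/(v + v_e) = 37.56 × 1457/1468 ≈ 37.3 kHz.
On the return leg the submarine is a moving observer: f₂ = f₁ · (v − v_e)/v = 37.3 × 1446/1457 ≈ 37.0 kHz.
Equivalently f₂ = f₀ · (v − v_e)/(v + v_e).

37.0 kHz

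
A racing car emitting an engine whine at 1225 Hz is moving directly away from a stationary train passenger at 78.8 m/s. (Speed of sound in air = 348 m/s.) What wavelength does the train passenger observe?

34.8 cm

With the source moving away from a stationary observer, f' = f · v/(v + v_s).
f' = 1225 × 348/(348 + 78.8) ≈ 999 Hz.
λ' = v/f' = 348/998.828 ≈ 34.8 cm.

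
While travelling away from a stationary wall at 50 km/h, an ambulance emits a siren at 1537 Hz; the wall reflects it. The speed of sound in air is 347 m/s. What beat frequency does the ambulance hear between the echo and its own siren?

118 Hz

50 km/h = 13.89 m/s.
The wall receives the sound from a moving source: f₁ = f₀ · v/(v + v_e) = 1537 × 347/360.89 ≈ 1477.8 Hz.
On the return leg the ambulance is a moving observer: f₂ = f₁ · (v − v_e)/v = 1477.8 × 333.11/347 ≈ 1418.7 Hz.
Equivalently f₂ = f₀ · (v − v_e)/(v + v_e).
Beat against the emitted tone: |f₂ − f₀| = 2v_e·f₀/(v + v_e) = 2 × 13.89 × 1537/360.89 ≈ 118 Hz.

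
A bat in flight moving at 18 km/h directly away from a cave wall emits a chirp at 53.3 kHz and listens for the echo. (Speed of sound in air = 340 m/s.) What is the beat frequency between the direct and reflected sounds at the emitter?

18 km/h = 5 m/s.
The cave wall receives the sound from a moving source: f₁ = f₀ · v/(v + v_e) = 53.3 × 340/345 ≈ 52.528 kHz.
On the return leg the bat in flight is a moving observer: f₂ = f₁ · (v − v_e)/v = 52.528 × 335/340 ≈ 51.755 kHz.
Equivalently f₂ = f₀ · (v − v_e)/(v + v_e).
Beat against the emitted tone (with f₀ = 53300 Hz): |f₂ − f₀| = 2v_e·f₀/(v + v_e) = 2 × 5 × 53300/345 ≈ 1545 Hz.

1545 Hz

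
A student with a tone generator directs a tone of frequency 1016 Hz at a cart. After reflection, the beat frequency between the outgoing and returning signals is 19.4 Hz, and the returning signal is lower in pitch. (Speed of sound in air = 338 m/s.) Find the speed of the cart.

3.3 m/s

Double Doppler shift off a moving reflector: f₂ = f₀ · (v + u)/(v − u) (u > 0 toward emitter).
Returning signal is lower, so f₂ = f₀ − Δf = 1016 − 19.4 = 996.6 Hz.
Rearranging, u = v · (f₂ − f₀)/(f₂ + f₀) = 338 × -19.4/2012.6 ≈ -3.3 m/s.
So the cart is moving at 3.3 m/s away from the emitter.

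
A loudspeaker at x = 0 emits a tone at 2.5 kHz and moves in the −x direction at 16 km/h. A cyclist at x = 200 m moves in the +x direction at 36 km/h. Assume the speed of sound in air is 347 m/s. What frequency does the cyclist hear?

2.40 kHz

16 km/h = 4.444 m/s; 36 km/h = 10 m/s.
The observer lies on the +x side, so the source is heading away from the observer and the observer is heading away from the source.
With source receding and observer receding, f' = f · (v − v_o)/(v + v_s).
f' = 2.5 × (347 − 10)/(347 + 4.444) = 2.5 × 337/351.44 ≈ 2.40 kHz.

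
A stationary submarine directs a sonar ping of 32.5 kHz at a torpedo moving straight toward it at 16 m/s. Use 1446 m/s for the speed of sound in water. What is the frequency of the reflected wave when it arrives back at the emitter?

The torpedo first receives the wave as a moving observer: f₁ = f₀ · (v + u)/v = 32.5 × (1446 + 16)/1446 ≈ 32.9 kHz.
On reflection it acts as a source moving toward the stationary detector: f₂ = f₁ · v/(v − u) = 32.9 × 1446/1430 ≈ 33.2 kHz.
Equivalently f₂ = f₀ · (v + u)/(v − u).

33.2 kHz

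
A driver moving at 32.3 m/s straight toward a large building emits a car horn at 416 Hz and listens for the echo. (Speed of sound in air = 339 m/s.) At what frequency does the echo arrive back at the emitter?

The large building receives the sound from a moving source: f₁ = f₀ · v/(v − v_e) = 416 × 339/306.7 ≈ 460 Hz.
On the return leg the driver is a moving observer: f₂ = f₁ · (v + v_e)/v = 460 × 371.3/339 ≈ 504 Hz.

504 Hz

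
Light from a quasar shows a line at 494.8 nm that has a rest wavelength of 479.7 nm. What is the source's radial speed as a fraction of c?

0.031

λ'/λ₀ = 1.0315 > 1 (redshift), so the source is receding.
λ'/λ₀ = √((1 + β)/(1 − β)) for a receding source ⇒ β = (r² − 1)/(r² + 1) with r = λ'/λ₀.
β = (1.0639 − 1)/(1.0639 + 1) ≈ 0.031.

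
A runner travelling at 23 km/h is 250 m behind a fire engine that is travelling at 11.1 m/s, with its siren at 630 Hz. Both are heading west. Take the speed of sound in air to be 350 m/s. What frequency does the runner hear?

622 Hz

23 km/h = 6.389 m/s.
The runner is behind, so the fire engine is moving away from it while the runner is moving toward the fire engine.
General Doppler shift: f' = f · (v + v_o)/(v + v_s).
f' = 630 × (350 + 6.389)/(350 + 11.1) = 630 × 356.39/361.1 ≈ 622 Hz.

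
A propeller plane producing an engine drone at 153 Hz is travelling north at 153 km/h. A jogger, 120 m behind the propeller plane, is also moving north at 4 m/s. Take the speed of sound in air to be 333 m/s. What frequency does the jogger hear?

153 km/h = 42.5 m/s.
The jogger is behind, so the propeller plane is moving away from it while the jogger is moving toward the propeller plane.
General Doppler shift: f' = f · (v + v_o)/(v + v_s).
f' = 153 × (333 + 4)/(333 + 42.5) = 153 × 337/375.5 ≈ 137 Hz.

137 Hz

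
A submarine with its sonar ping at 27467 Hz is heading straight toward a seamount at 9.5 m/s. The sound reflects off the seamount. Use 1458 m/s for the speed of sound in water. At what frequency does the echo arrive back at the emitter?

27827 Hz

The seamount receives the sound from a moving source: f₁ = f₀ · v/(v − v_e) = 27467 × 1458/1448.5 ≈ 27647 Hz.
On the return leg the submarine is a moving observer: f₂ = f₁ · (v + v_e)/v = 27647 × 1467.5/1458 ≈ 27827 Hz.
Equivalently f₂ = f₀ · (v + v_e)/(v − v_e).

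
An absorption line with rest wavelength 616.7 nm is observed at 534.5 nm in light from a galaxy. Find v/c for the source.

λ'/λ₀ = 0.8667 < 1 (blueshift), so the source is approaching.
λ'/λ₀ = √((1 − β)/(1 + β)) for an approaching source ⇒ β = (1 − r²)/(1 + r²) with r = λ'/λ₀.
β = (1 − 0.7512)/(1 + 0.7512) ≈ 0.142.

0.142c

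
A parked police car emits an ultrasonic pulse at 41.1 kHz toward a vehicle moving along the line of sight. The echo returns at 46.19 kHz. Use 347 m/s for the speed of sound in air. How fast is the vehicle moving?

20.2 m/s

Double Doppler shift off a moving reflector: f₂ = f₀ · (v + u)/(v − u) (u > 0 toward emitter).
Rearranging, u = v · (f₂ − f₀)/(f₂ + f₀) = 347 × 5.09/87.29 ≈ 20.2 m/s.
So the vehicle is moving at 20.2 m/s toward the emitter.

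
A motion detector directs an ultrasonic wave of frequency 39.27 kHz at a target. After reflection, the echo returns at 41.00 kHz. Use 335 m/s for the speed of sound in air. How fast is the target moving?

7.2 m/s

Double Doppler shift off a moving reflector: f₂ = f₀ · (v + u)/(v − u) (u > 0 toward emitter).
Rearranging, u = v · (f₂ − f₀)/(f₂ + f₀) = 335 × 1.73/80.27 ≈ 7.2 m/s.
So the target is moving at 7.2 m/s toward the emitter.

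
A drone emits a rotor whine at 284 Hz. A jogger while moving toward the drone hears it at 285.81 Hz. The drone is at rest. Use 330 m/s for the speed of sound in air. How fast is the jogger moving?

f' = f · (v + v_o)/v ⇒ v_o = v · |f'/f − 1|.
v_o = 330 × |285.81/284 − 1| = 330 × 0.006373 ≈ 2.10 m/s.

2.10 m/s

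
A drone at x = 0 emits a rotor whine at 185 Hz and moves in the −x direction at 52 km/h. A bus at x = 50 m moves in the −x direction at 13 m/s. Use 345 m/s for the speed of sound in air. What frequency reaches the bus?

184 Hz

52 km/h = 14.44 m/s.
The observer lies on the +x side, so the source is heading away from the observer and the observer is heading toward the source.
With source receding and observer approaching, f' = f · (v + v_o)/(v + v_s).
f' = 185 × (345 + 13)/(345 + 14.44) = 185 × 358/359.44 ≈ 184 Hz.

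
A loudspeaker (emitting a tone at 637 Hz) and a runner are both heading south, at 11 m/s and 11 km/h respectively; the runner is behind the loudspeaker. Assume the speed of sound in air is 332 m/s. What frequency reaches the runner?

11 km/h = 3.056 m/s.
The runner is behind, so the loudspeaker is moving away from it while the runner is moving toward the loudspeaker.
With source receding and observer approaching, f' = f · (v + v_o)/(v + v_s).
f' = 637 × (332 + 3.056)/(332 + 11) = 637 × 335.06/343 ≈ 622 Hz.

622 Hz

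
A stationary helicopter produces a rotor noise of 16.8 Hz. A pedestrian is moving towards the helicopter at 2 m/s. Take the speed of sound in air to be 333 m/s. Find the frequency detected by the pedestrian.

16.9 Hz

Only the observer moves, toward the source, so f' = f · (v + v_o)/v.
f' = 16.8 × (333 + 2)/333 = 16.8 × 335/333 ≈ 16.9 Hz.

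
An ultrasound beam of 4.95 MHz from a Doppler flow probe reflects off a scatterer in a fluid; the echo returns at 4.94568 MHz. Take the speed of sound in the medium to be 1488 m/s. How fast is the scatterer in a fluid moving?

0.65 m/s

Double Doppler shift off a moving reflector: f₂ = f₀ · (v + u)/(v − u) (u > 0 toward emitter).
Rearranging, u = v · (f₂ − f₀)/(f₂ + f₀) = 1488 × -0.00432/9.89568 ≈ -0.65 m/s.
So the scatterer in a fluid is moving at 0.65 m/s away from the emitter.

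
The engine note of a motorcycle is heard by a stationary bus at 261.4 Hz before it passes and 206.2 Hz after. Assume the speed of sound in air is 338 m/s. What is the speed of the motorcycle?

f₁/f₂ = (v + v_s)/(v − v_s), so v_s = v · (f₁ − f₂)/(f₁ + f₂).
v_s = 338 × (261.4 − 206.2)/(261.4 + 206.2) = 338 × 55.2/467.6 ≈ 40 m/s.

40 m/s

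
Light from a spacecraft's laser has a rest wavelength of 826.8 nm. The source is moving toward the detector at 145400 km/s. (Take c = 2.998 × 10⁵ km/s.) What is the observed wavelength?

486.9 nm

β = v/c = 145400/299800 = 0.4850.
Relativistic Doppler for wavelength: λ' = λ₀ · √((1 − β)/(1 + β)).
λ' = 826.8 × √(0.5150/1.4850) = 826.8 × 0.58891 ≈ 486.9 nm.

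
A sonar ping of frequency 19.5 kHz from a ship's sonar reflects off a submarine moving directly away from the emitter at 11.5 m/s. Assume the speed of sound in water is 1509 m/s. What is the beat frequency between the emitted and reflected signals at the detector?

295 Hz

The submarine first receives the wave as a moving observer: f₁ = f₀ · (v − u)/v = 19.5 × (1509 − 11.5)/1509 ≈ 19.351 kHz.
On reflection it acts as a source moving away from the stationary detector: f₂ = f₁ · v/(v + u) = 19.351 × 1509/1520.5 ≈ 19.205 kHz.
Beat frequency (with f₀ = 19500 Hz): |f₂ − f₀| = 2u·f₀/(v + u) = 2 × 11.5 × 19500/1520.5 ≈ 295 Hz.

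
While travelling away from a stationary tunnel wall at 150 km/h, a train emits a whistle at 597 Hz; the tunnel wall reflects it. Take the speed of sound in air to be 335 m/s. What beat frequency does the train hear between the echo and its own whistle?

132 Hz

150 km/h = 41.67 m/s.
The tunnel wall receives the sound from a moving source: f₁ = f₀ · v/(v + v_e) = 597 × 335/376.67 ≈ 531.0 Hz.
On the return leg the train is a moving observer: f₂ = f₁ · (v − v_e)/v = 531.0 × 293.33/335 ≈ 464.9 Hz.
Beat against the emitted tone: |f₂ − f₀| = 2v_e·f₀/(v + v_e) = 2 × 41.67 × 597/376.67 ≈ 132 Hz.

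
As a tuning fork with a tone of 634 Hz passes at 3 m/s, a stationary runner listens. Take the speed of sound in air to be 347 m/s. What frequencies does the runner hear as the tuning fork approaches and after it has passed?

640 Hz approaching; 629 Hz receding

Approaching: f₁ = f · v/(v − v_s) = 634 × 347/344 ≈ 640 Hz.
Receding: f₂ = f · v/(v + v_s) = 634 × 347/350 ≈ 629 Hz.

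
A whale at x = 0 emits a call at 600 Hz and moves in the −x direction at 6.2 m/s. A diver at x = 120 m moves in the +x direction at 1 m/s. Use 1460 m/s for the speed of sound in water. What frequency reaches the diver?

The observer lies on the +x side, so the source is heading away from the observer and the observer is heading away from the source.
Both move, so f' = f · (v − v_o)/(v + v_s).
f' = 600 × (1460 − 1)/(1460 + 6.2) = 600 × 1459/1466.2 ≈ 597 Hz.

597 Hz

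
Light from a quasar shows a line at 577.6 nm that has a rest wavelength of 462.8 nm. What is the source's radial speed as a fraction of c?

0.218c

λ'/λ₀ = 1.2481 > 1 (redshift), so the source is receding.
λ'/λ₀ = √((1 + β)/(1 − β)) for a receding source ⇒ β = (r² − 1)/(r² + 1) with r = λ'/λ₀.
β = (1.5576 − 1)/(1.5576 + 1) ≈ 0.218.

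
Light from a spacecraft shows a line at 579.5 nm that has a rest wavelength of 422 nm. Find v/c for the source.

λ'/λ₀ = 1.3732 > 1 (redshift), so the source is receding.
λ'/λ₀ = √((1 + β)/(1 − β)) for a receding source ⇒ β = (r² − 1)/(r² + 1) with r = λ'/λ₀.
β = (1.8857 − 1)/(1.8857 + 1) ≈ 0.307.

0.307c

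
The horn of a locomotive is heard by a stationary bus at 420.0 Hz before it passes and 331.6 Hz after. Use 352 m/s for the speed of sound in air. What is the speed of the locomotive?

f₁/f₂ = (v + v_s)/(v − v_s), so v_s = v · (f₁ − f₂)/(f₁ + f₂).
v_s = 352 × (420.0 − 331.6)/(420.0 + 331.6) = 352 × 88.4/751.6 ≈ 41 m/s.

41 m/s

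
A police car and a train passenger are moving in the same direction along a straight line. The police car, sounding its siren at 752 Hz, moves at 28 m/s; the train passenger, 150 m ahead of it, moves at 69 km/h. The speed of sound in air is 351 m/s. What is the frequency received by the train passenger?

773 Hz

69 km/h = 19.17 m/s.
The train passenger is ahead, so the police car is moving toward it while the train passenger is moving away from the police car.
Both move, so f' = f · (v − v_o)/(v − v_s).
f' = 752 × (351 − 19.17)/(351 − 28) = 752 × 331.83/323 ≈ 773 Hz.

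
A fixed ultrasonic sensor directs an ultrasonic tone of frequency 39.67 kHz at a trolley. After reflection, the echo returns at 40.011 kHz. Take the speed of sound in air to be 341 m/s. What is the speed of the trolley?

Double Doppler shift off a moving reflector: f₂ = f₀ · (v + u)/(v − u) (u > 0 toward emitter).
Rearranging, u = v · (f₂ − f₀)/(f₂ + f₀) = 341 × 0.341/79.681 ≈ 1.46 m/s.
So the trolley is moving at 1.46 m/s toward the emitter.

1.46 m/s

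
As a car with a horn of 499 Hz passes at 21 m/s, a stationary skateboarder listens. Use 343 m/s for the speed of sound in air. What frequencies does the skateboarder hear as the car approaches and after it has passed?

532 Hz approaching; 470 Hz receding

Approaching: f₁ = f · v/(v − v_s) = 499 × 343/322 ≈ 532 Hz.
Receding: f₂ = f · v/(v + v_s) = 499 × 343/364 ≈ 470 Hz.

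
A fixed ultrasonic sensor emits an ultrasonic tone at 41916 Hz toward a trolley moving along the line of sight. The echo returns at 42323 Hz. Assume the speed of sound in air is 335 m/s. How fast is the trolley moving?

1.62 m/s

Double Doppler shift off a moving reflector: f₂ = f₀ · (v + u)/(v − u) (u > 0 toward emitter).
Rearranging, u = v · (f₂ − f₀)/(f₂ + f₀) = 335 × 407/84239 ≈ 1.62 m/s.
So the trolley is moving at 1.62 m/s toward the emitter.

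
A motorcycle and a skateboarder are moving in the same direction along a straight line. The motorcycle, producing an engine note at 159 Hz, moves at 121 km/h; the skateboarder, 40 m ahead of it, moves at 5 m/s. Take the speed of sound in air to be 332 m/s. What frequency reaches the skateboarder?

174 Hz

121 km/h = 33.61 m/s.
The skateboarder is ahead, so the motorcycle is moving toward it while the skateboarder is moving away from the motorcycle.
Both move, so f' = f · (v − v_o)/(v − v_s).
f' = 159 × (332 − 5)/(332 − 33.61) = 159 × 327/298.39 ≈ 174 Hz.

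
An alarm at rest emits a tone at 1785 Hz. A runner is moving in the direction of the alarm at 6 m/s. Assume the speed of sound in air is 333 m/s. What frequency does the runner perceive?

Moving observer, stationary source: f' = f · (v + v_o)/v.
f' = 1785 × (333 + 6)/333 = 1785 × 339/333 ≈ 1817 Hz.

1817 Hz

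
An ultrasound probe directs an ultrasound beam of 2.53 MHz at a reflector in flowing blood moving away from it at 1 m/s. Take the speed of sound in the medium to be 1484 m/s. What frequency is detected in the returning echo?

2.527 MHz

The reflector in flowing blood first receives the wave as a moving observer: f₁ = f₀ · (v − u)/v = 2.53 × (1484 − 1)/1484 ≈ 2.528 MHz.
The reflection then acts as a moving source: f₂ = f₁ · v/(v + u) ≈ 2.527 MHz.
Equivalently f₂ = f₀ · (v − u)/(v + u).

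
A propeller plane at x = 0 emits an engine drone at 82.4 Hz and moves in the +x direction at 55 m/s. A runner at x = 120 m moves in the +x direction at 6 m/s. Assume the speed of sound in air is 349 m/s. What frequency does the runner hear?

The observer lies on the +x side, so the source is heading toward the observer and the observer is heading away from the source.
Both move, so f' = f · (v − v_o)/(v − v_s).
f' = 82.4 × (349 − 6)/(349 − 55) = 82.4 × 343/294 ≈ 96 Hz.

96 Hz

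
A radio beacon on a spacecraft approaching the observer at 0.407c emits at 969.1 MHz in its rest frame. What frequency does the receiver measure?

1492.8 MHz

Relativistic Doppler for frequency: f' = f₀ · √((1 + β)/(1 − β)).
f' = 969.1 × √(1.4070/0.5930) = 969.1 × 1.54035 ≈ 1492.8 MHz.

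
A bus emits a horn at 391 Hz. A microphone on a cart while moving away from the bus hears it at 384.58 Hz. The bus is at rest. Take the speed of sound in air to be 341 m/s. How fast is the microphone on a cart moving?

5.6 m/s

f' = f · (v − v_o)/v ⇒ v_o = v · |f'/f − 1|.
v_o = 341 × |384.58/391 − 1| = 341 × 0.01642 ≈ 5.6 m/s.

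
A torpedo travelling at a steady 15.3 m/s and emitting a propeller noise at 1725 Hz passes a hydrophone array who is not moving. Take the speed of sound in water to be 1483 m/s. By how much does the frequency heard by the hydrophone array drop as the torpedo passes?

35.6 Hz

Approaching: f₁ = f · v/(v − v_s) = 1725 × 1483/1467.7 ≈ 1743.0 Hz.
Receding: f₂ = f · v/(v + v_s) = 1725 × 1483/1498.3 ≈ 1707.4 Hz.
Drop: f₁ − f₂ = 2f·v·v_s/(v² − v_s²) = 2 × 1725 × 1483 × 15.3/(1483² − 15.3²) ≈ 35.6 Hz.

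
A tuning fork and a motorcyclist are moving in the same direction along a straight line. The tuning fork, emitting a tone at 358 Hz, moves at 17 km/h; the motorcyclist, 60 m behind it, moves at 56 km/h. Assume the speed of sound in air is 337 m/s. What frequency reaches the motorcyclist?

369 Hz

17 km/h = 4.722 m/s; 56 km/h = 15.56 m/s.
The motorcyclist is behind, so the tuning fork is moving away from it while the motorcyclist is moving toward the tuning fork.
Both move, so f' = f · (v + v_o)/(v + v_s).
f' = 358 × (337 + 15.56)/(337 + 4.722) = 358 × 352.56/341.72 ≈ 369 Hz.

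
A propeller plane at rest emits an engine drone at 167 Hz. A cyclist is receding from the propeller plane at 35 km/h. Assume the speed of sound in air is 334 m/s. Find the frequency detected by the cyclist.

162 Hz

35 km/h = 9.722 m/s.
Only the observer moves, away from the source, so f' = f · (v − v_o)/v.
f' = 167 × (334 − 9.722)/334 = 167 × 324.28/334 ≈ 162 Hz.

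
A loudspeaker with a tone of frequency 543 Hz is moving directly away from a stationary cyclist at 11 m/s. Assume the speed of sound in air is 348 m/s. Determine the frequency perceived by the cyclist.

With the source moving away from a stationary observer, f' = f · v/(v + v_s).
f' = 543 × 348/(348 + 11) = 543 × 348/359 ≈ 526 Hz.

526 Hz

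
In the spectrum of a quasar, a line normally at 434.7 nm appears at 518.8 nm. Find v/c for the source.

λ'/λ₀ = 1.1935 > 1 (redshift), so the source is receding.
λ'/λ₀ = √((1 + β)/(1 − β)) for a receding source ⇒ β = (r² − 1)/(r² + 1) with r = λ'/λ₀.
β = (1.4244 − 1)/(1.4244 + 1) ≈ 0.175.

0.175c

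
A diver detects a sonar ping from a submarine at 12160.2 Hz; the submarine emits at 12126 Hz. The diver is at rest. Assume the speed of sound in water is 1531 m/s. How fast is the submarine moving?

f' > f, so the submarine is approaching.
f' = f · v/(v − v_s) ⇒ v_s = v · |1 − f/f'|.
v_s = 1531 × |1 − 12126/12160.2| = 1531 × 0.002812 ≈ 4.3 m/s.

4.3 m/s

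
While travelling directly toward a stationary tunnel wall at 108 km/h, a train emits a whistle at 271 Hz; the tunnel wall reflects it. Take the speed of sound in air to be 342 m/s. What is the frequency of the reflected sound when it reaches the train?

323 Hz

108 km/h = 30 m/s.
The tunnel wall receives the sound from a moving source: f₁ = f₀ · v/(v − v_e) = 271 × 342/312 ≈ 297 Hz.
On the return leg the train is a moving observer: f₂ = f₁ · (v + v_e)/v = 297 × 372/342 ≈ 323 Hz.
Equivalently f₂ = f₀ · (v + v_e)/(v − v_e).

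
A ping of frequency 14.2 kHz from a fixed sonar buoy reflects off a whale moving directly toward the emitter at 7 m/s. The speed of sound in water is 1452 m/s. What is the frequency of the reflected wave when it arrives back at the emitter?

The whale first receives the wave as a moving observer: f₁ = f₀ · (v + u)/v = 14.2 × (1452 + 7)/1452 ≈ 14.27 kHz.
The reflection then acts as a moving source: f₂ = f₁ · v/(v − u) ≈ 14.34 kHz.

14.34 kHz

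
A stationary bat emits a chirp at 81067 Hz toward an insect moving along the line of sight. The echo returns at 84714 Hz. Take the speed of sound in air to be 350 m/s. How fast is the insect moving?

7.7 m/s

Double Doppler shift off a moving reflector: f₂ = f₀ · (v + u)/(v − u) (u > 0 toward emitter).
Rearranging, u = v · (f₂ − f₀)/(f₂ + f₀) = 350 × 3647/165781 ≈ 7.7 m/s.
So the insect is moving at 7.7 m/s toward the emitter.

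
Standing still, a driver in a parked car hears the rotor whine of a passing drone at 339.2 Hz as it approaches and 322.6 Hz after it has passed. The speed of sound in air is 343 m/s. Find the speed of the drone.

f₁/f₂ = (v + v_s)/(v − v_s), so v_s = v · (f₁ − f₂)/(f₁ + f₂).
v_s = 343 × (339.2 − 322.6)/(339.2 + 322.6) = 343 × 16.6/661.8 ≈ 8.6 m/s.

8.6 m/s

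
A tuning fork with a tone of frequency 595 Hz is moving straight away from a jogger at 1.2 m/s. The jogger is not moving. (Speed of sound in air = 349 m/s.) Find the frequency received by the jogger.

593 Hz

With the source moving away from a stationary observer, f' = f · v/(v + v_s).
f' = 595 × 349/(349 + 1.2) = 595 × 349/350.2 ≈ 593 Hz.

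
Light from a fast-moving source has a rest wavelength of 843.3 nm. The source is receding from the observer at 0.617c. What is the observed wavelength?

Relativistic Doppler for wavelength: λ' = λ₀ · √((1 + β)/(1 − β)).
λ' = 843.3 × √(1.6170/0.3830) = 843.3 × 2.05473 ≈ 1732.8 nm.

1732.8 nm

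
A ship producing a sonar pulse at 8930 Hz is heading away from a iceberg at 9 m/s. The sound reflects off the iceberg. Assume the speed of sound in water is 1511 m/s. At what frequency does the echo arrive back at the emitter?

The iceberg receives the sound from a moving source: f₁ = f₀ · v/(v + v_e) = 8930 × 1511/1520 ≈ 8877 Hz.
On the return leg the ship is a moving observer: f₂ = f₁ · (v − v_e)/v = 8877 × 1502/1511 ≈ 8824 Hz.
Equivalently f₂ = f₀ · (v − v_e)/(v + v_e).

8824 Hz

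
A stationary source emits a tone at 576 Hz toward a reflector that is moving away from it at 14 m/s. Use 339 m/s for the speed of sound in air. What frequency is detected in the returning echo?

530 Hz

At the reflector (a moving observer), f₁ = f₀ · (v − u)/v = 576 × 325/339 ≈ 552 Hz.
The reflection then acts as a moving source: f₂ = f₁ · v/(v + u) ≈ 530 Hz.
Equivalently f₂ = f₀ · (v − u)/(v + u).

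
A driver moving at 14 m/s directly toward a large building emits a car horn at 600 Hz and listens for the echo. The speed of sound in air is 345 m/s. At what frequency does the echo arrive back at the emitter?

The large building receives the sound from a moving source: f₁ = f₀ · v/(v − v_e) = 600 × 345/331 ≈ 625 Hz.
On the return leg the driver is a moving observer: f₂ = f₁ · (v + v_e)/v = 625 × 359/345 ≈ 651 Hz.
Equivalently f₂ = f₀ · (v + v_e)/(v − v_e).

651 Hz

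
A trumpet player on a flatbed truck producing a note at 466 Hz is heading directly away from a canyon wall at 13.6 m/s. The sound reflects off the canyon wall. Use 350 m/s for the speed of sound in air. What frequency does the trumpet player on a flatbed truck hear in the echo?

The canyon wall receives the sound from a moving source: f₁ = f₀ · v/(v + v_e) = 466 × 350/363.6 ≈ 449 Hz.
On the return leg the trumpet player on a flatbed truck is a moving observer: f₂ = f₁ · (v − v_e)/v = 449 × 336.4/350 ≈ 431 Hz.

431 Hz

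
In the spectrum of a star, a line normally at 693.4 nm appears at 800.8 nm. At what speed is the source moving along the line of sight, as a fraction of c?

0.143c

λ'/λ₀ = 1.1549 > 1 (redshift), so the source is receding.
λ'/λ₀ = √((1 + β)/(1 − β)) for a receding source ⇒ β = (r² − 1)/(r² + 1) with r = λ'/λ₀.
β = (1.3338 − 1)/(1.3338 + 1) ≈ 0.143.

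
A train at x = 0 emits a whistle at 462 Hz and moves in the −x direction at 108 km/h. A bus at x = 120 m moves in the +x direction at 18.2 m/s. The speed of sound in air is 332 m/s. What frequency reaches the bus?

400 Hz

108 km/h = 30 m/s.
The observer lies on the +x side, so the source is heading away from the observer and the observer is heading away from the source.
Both move, so f' = f · (v − v_o)/(v + v_s).
f' = 462 × (332 − 18.2)/(332 + 30) = 462 × 313.8/362 ≈ 400 Hz.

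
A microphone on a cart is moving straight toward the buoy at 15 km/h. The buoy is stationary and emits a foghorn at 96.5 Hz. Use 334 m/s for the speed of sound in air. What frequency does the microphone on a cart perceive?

98 Hz

15 km/h = 4.167 m/s.
Moving observer, stationary source: f' = f · (v + v_o)/v.
f' = 96.5 × (334 + 4.167)/334 = 96.5 × 338.17/334 ≈ 98 Hz.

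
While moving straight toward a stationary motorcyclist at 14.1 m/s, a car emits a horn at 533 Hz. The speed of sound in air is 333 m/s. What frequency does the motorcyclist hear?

557 Hz

Only the source moves, toward the listener, so f' = f · v/(v − v_s).
f' = 533 × 333/(333 − 14.1) = 533 × 333/318.9 ≈ 557 Hz.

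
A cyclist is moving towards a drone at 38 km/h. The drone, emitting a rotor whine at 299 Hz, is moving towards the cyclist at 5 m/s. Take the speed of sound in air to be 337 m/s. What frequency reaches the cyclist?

313 Hz

38 km/h = 10.56 m/s.
General Doppler shift: f' = f · (v + v_o)/(v − v_s).
f' = 299 × (337 + 10.56)/(337 − 5) = 299 × 347.56/332 ≈ 313 Hz.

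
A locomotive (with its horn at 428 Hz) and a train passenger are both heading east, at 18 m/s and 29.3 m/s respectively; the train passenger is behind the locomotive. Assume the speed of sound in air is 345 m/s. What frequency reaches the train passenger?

The train passenger is behind, so the locomotive is moving away from it while the train passenger is moving toward the locomotive.
Both move, so f' = f · (v + v_o)/(v + v_s).
f' = 428 × (345 + 29.3)/(345 + 18) = 428 × 374.3/363 ≈ 441 Hz.

441 Hz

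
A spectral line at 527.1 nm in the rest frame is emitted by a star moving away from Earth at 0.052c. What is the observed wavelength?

555.3 nm

Relativistic Doppler for wavelength: λ' = λ₀ · √((1 + β)/(1 − β)).
λ' = 527.1 × √(1.0520/0.9480) = 527.1 × 1.05343 ≈ 555.3 nm.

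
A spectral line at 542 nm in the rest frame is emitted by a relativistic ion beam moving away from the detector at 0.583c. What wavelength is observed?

1056.0 nm

Relativistic Doppler for wavelength: λ' = λ₀ · √((1 + β)/(1 − β)).
λ' = 542 × √(1.5830/0.4170) = 542 × 1.94837 ≈ 1056.0 nm.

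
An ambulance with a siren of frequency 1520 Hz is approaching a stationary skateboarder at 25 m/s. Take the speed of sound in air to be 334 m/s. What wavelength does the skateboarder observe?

20.3 cm

With the source moving toward a stationary observer, f' = f · v/(v − v_s).
f' = 1520 × 334/(334 − 25) ≈ 1643 Hz.
λ' = v/f' = 334/1642.98 ≈ 20.3 cm.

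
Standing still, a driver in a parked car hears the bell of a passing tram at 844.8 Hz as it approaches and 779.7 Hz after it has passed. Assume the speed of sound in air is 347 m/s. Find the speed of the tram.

13.9 m/s

f₁/f₂ = (v + v_s)/(v − v_s), so v_s = v · (f₁ − f₂)/(f₁ + f₂).
v_s = 347 × (844.8 − 779.7)/(844.8 + 779.7) = 347 × 65.1/1624.5 ≈ 13.9 m/s.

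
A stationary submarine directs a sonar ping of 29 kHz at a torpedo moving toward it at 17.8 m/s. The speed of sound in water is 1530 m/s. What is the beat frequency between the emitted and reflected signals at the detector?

683 Hz

At the torpedo (a moving observer), f₁ = f₀ · (v + u)/v = 29 × 1547.8/1530 ≈ 29.337 kHz.
On reflection it acts as a source moving toward the stationary detector: f₂ = f₁ · v/(v − u) = 29.337 × 1530/1512.2 ≈ 29.683 kHz.
Beat frequency (with f₀ = 29000 Hz): |f₂ − f₀| = 2u·f₀/(v − u) = 2 × 17.8 × 29000/1512.2 ≈ 683 Hz.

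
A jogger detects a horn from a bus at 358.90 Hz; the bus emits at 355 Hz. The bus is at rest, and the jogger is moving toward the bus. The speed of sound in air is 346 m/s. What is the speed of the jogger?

3.8 m/s

f' = f · (v + v_o)/v ⇒ v_o = v · |f'/f − 1|.
v_o = 346 × |358.90/355 − 1| = 346 × 0.01099 ≈ 3.8 m/s.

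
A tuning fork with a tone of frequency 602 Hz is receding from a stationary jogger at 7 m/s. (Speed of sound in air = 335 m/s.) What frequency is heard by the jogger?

590 Hz

With the source moving away from a stationary observer, f' = f · v/(v + v_s).
f' = 602 × 335/(335 + 7) = 602 × 335/342 ≈ 590 Hz.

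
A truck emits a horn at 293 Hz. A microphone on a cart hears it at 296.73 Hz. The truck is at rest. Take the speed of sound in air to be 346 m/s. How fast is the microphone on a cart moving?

f' > f, so the microphone on a cart is approaching.
f' = f · (v + v_o)/v ⇒ v_o = v · |f'/f − 1|.
v_o = 346 × |296.73/293 − 1| = 346 × 0.01273 ≈ 4.4 m/s.

4.4 m/s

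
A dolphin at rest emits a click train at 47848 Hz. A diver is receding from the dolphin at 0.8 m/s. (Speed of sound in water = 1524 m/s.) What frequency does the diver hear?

47823 Hz

Moving observer, stationary source: f' = f · (v − v_o)/v.
f' = 47848 × (1524 − 0.8)/1524 = 47848 × 1523.2/1524 ≈ 47823 Hz.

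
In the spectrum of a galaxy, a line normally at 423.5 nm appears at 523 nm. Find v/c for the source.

0.208

λ'/λ₀ = 1.2349 > 1 (redshift), so the source is receding.
λ'/λ₀ = √((1 + β)/(1 − β)) for a receding source ⇒ β = (r² − 1)/(r² + 1) with r = λ'/λ₀.
β = (1.5251 − 1)/(1.5251 + 1) ≈ 0.208.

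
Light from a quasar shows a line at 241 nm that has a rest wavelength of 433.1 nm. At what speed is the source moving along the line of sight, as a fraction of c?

0.527

λ'/λ₀ = 0.5565 < 1 (blueshift), so the source is approaching.
λ'/λ₀ = √((1 − β)/(1 + β)) for an approaching source ⇒ β = (1 − r²)/(1 + r²) with r = λ'/λ₀.
β = (1 − 0.3096)/(1 + 0.3096) ≈ 0.527.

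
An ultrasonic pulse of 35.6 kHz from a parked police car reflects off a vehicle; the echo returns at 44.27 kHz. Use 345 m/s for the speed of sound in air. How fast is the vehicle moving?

Double Doppler shift off a moving reflector: f₂ = f₀ · (v + u)/(v − u) (u > 0 toward emitter).
Rearranging, u = v · (f₂ − f₀)/(f₂ + f₀) = 345 × 8.67/79.87 ≈ 37 m/s.
So the vehicle is moving at 37 m/s toward the emitter.

37 m/s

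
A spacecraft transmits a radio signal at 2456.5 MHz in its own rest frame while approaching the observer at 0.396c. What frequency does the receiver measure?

Relativistic Doppler for frequency: f' = f₀ · √((1 + β)/(1 − β)).
f' = 2456.5 × √(1.3960/0.6040) = 2456.5 × 1.52028 ≈ 3734.6 MHz.

3734.6 MHz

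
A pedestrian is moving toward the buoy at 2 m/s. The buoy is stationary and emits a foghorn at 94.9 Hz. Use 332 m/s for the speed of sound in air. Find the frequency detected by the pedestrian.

95 Hz

Only the observer moves, toward the source, so f' = f · (v + v_o)/v.
f' = 94.9 × (332 + 2)/332 = 94.9 × 334/332 ≈ 95 Hz.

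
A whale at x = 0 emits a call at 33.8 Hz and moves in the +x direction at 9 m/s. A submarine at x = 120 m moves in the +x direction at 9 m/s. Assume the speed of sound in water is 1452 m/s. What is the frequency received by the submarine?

The observer lies on the +x side, so the source is heading toward the observer and the observer is heading away from the source.
With source approaching and observer receding, f' = f · (v − v_o)/(v − v_s).
f' = 33.8 × (1452 − 9)/(1452 − 9) = 33.8 × 1443/1443 ≈ 33.8 Hz.

33.8 Hz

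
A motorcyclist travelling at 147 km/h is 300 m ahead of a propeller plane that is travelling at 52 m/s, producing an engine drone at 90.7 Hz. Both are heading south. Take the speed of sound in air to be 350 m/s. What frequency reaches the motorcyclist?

94 Hz

147 km/h = 40.83 m/s.
The motorcyclist is ahead, so the propeller plane is moving toward it while the motorcyclist is moving away from the propeller plane.
General Doppler shift: f' = f · (v − v_o)/(v − v_s).
f' = 90.7 × (350 − 40.83)/(350 − 52) = 90.7 × 309.17/298 ≈ 94 Hz.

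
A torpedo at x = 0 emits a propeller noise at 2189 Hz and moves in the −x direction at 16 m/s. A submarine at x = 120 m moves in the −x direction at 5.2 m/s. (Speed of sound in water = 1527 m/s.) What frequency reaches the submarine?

2174 Hz

The observer lies on the +x side, so the source is heading away from the observer and the observer is heading toward the source.
General Doppler shift: f' = f · (v + v_o)/(v + v_s).
f' = 2189 × (1527 + 5.2)/(1527 + 16) = 2189 × 1532.2/1543 ≈ 2174 Hz.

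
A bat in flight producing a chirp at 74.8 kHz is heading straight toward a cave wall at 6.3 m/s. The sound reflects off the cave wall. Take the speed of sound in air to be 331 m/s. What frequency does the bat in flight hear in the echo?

The cave wall receives the sound from a moving source: f₁ = f₀ · v/(v − v_e) = 74.8 × 331/324.7 ≈ 76.3 kHz.
On the return leg the bat in flight is a moving observer: f₂ = f₁ · (v + v_e)/v = 76.3 × 337.3/331 ≈ 77.7 kHz.

77.7 kHz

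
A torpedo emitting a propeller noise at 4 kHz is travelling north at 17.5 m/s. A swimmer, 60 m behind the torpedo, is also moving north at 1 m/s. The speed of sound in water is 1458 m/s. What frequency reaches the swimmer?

The swimmer is behind, so the torpedo is moving away from it while the swimmer is moving toward the torpedo.
Both move, so f' = f · (v + v_o)/(v + v_s).
f' = 4 × (1458 + 1)/(1458 + 17.5) = 4 × 1459/1475.5 ≈ 3.96 kHz.

3.96 kHz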